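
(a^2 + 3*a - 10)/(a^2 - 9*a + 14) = (a + 5)/(a - 7)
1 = 1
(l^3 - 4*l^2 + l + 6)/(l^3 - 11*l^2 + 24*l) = (l^2 - l - 2)/(l*(l - 8))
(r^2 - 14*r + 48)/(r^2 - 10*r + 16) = (r - 6)/(r - 2)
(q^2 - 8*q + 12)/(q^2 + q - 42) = (q - 2)/(q + 7)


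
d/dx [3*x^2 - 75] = 6*x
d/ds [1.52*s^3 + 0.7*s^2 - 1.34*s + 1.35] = 4.56*s^2 + 1.4*s - 1.34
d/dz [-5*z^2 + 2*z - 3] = 2 - 10*z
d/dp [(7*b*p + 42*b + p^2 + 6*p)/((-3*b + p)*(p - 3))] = (-(3*b - p)*(p - 3)*(7*b + 2*p + 6) + (3*b - p)*(7*b*p + 42*b + p^2 + 6*p) - (p - 3)*(7*b*p + 42*b + p^2 + 6*p))/((3*b - p)^2*(p - 3)^2)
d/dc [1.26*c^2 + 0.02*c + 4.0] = 2.52*c + 0.02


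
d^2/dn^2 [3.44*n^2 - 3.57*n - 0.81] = 6.88000000000000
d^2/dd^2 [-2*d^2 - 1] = -4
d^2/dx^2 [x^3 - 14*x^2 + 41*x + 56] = 6*x - 28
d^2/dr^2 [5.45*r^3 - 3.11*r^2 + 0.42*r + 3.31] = 32.7*r - 6.22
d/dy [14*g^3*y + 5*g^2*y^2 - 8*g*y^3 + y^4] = 14*g^3 + 10*g^2*y - 24*g*y^2 + 4*y^3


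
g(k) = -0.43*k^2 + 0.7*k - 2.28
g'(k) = 0.7 - 0.86*k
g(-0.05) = -2.32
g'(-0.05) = 0.74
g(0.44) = -2.06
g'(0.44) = 0.32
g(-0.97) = -3.36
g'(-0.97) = 1.53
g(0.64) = -2.01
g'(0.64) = 0.15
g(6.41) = -15.46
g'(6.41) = -4.81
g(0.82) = -2.00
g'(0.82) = -0.01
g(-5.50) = -19.14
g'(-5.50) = 5.43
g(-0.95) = -3.33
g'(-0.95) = 1.52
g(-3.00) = -8.25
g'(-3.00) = 3.28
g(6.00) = -13.56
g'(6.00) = -4.46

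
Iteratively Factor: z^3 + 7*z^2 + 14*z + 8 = (z + 2)*(z^2 + 5*z + 4) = (z + 1)*(z + 2)*(z + 4)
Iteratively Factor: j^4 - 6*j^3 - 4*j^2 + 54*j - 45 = (j - 3)*(j^3 - 3*j^2 - 13*j + 15) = (j - 3)*(j + 3)*(j^2 - 6*j + 5) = (j - 5)*(j - 3)*(j + 3)*(j - 1)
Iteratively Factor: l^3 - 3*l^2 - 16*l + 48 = (l - 4)*(l^2 + l - 12) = (l - 4)*(l + 4)*(l - 3)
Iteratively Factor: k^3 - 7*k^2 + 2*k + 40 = (k - 4)*(k^2 - 3*k - 10) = (k - 5)*(k - 4)*(k + 2)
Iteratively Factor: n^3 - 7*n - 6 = (n + 2)*(n^2 - 2*n - 3) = (n - 3)*(n + 2)*(n + 1)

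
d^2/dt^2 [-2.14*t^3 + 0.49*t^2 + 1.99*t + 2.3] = 0.98 - 12.84*t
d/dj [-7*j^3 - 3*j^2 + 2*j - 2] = -21*j^2 - 6*j + 2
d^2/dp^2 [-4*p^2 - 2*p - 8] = -8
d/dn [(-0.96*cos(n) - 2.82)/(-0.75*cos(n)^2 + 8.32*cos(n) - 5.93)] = (0.72*cos(n)^2 + 4.23*cos(n) - 29.1552)*sin(n)/(0.5625*cos(n)^4 - 12.48*cos(n)^3 + 78.1174*cos(n)^2 - 98.6752*cos(n) + 35.1649)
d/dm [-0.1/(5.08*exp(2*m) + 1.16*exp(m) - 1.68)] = (1.016*exp(m) + 0.116)*exp(m)/(5.08*exp(2*m) + 1.16*exp(m) - 1.68)^2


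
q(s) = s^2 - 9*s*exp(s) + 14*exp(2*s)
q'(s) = -9*s*exp(s) + 2*s + 28*exp(2*s) - 9*exp(s)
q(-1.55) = 5.99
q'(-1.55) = -0.79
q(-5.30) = 28.33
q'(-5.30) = -10.41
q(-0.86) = 6.52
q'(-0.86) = 2.76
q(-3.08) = 10.79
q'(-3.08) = -5.24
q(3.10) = 6288.77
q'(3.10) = 12984.07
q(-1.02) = 6.17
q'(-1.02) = 1.67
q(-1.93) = 6.54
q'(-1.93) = -2.06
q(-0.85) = 6.55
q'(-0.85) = 2.84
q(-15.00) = 225.00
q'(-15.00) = -30.00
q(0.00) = 14.00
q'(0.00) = 19.00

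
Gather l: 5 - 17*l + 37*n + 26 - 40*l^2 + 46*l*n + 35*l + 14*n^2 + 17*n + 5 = -40*l^2 + l*(46*n + 18) + 14*n^2 + 54*n + 36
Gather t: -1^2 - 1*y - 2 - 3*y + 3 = -4*y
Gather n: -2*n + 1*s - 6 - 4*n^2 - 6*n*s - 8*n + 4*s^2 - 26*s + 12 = -4*n^2 + n*(-6*s - 10) + 4*s^2 - 25*s + 6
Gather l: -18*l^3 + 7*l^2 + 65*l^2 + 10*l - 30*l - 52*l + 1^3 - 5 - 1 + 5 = -18*l^3 + 72*l^2 - 72*l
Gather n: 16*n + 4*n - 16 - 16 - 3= 20*n - 35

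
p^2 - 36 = (p - 6)*(p + 6)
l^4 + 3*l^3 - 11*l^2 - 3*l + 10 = (l - 2)*(l - 1)*(l + 1)*(l + 5)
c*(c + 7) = c^2 + 7*c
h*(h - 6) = h^2 - 6*h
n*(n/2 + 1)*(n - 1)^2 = n^4/2 - 3*n^2/2 + n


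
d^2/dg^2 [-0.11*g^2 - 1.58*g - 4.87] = -0.220000000000000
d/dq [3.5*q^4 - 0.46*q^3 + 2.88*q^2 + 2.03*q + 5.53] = 14.0*q^3 - 1.38*q^2 + 5.76*q + 2.03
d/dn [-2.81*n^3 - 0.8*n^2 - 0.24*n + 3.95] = -8.43*n^2 - 1.6*n - 0.24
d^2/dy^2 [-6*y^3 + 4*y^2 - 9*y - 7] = 8 - 36*y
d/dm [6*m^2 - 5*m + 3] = 12*m - 5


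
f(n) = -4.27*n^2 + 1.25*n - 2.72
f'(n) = 1.25 - 8.54*n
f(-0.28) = -3.40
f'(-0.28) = 3.64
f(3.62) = -54.15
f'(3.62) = -29.66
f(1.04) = -6.04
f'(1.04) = -7.63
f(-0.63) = -5.20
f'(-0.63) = 6.63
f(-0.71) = -5.76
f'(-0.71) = 7.31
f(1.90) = -15.76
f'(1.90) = -14.98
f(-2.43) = -30.97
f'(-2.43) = 22.00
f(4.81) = -95.50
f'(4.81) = -39.83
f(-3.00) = -44.90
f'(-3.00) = 26.87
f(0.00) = -2.72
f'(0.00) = 1.25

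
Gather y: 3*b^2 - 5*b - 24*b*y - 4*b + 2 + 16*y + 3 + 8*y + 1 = 3*b^2 - 9*b + y*(24 - 24*b) + 6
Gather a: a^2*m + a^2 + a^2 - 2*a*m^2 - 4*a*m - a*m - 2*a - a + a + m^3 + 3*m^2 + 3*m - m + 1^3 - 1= a^2*(m + 2) + a*(-2*m^2 - 5*m - 2) + m^3 + 3*m^2 + 2*m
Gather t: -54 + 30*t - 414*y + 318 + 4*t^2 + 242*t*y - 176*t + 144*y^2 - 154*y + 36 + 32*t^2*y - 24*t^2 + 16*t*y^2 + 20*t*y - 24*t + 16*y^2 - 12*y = t^2*(32*y - 20) + t*(16*y^2 + 262*y - 170) + 160*y^2 - 580*y + 300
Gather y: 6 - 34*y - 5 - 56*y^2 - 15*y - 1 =-56*y^2 - 49*y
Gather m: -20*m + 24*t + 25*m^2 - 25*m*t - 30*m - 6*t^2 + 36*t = 25*m^2 + m*(-25*t - 50) - 6*t^2 + 60*t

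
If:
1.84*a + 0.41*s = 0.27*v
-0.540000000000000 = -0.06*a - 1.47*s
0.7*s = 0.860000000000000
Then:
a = -21.10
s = 1.23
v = -141.93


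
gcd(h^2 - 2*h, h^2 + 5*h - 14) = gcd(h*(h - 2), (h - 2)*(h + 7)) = h - 2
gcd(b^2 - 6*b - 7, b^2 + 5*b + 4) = b + 1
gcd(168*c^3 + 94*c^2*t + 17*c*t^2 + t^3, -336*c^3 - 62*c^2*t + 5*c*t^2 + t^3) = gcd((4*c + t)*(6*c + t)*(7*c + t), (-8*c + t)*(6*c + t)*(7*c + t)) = 42*c^2 + 13*c*t + t^2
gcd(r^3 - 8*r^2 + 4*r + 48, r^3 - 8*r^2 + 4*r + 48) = r^3 - 8*r^2 + 4*r + 48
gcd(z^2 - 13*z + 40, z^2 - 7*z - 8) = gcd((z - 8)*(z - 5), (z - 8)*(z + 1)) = z - 8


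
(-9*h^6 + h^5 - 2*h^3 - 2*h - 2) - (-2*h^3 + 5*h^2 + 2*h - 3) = -9*h^6 + h^5 - 5*h^2 - 4*h + 1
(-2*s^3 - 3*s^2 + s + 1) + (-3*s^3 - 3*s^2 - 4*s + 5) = -5*s^3 - 6*s^2 - 3*s + 6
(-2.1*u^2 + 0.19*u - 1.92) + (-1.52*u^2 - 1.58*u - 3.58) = -3.62*u^2 - 1.39*u - 5.5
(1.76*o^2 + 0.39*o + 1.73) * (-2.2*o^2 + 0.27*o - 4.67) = -3.872*o^4 - 0.3828*o^3 - 11.9199*o^2 - 1.3542*o - 8.0791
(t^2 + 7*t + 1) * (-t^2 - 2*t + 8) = -t^4 - 9*t^3 - 7*t^2 + 54*t + 8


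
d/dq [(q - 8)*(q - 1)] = 2*q - 9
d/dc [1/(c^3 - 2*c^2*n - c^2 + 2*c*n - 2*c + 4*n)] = (-3*c^2 + 4*c*n + 2*c - 2*n + 2)/(c^3 - 2*c^2*n - c^2 + 2*c*n - 2*c + 4*n)^2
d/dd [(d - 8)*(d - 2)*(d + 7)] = 3*d^2 - 6*d - 54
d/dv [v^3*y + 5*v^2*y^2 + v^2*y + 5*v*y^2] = y*(3*v^2 + 10*v*y + 2*v + 5*y)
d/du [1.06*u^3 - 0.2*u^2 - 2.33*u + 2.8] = 3.18*u^2 - 0.4*u - 2.33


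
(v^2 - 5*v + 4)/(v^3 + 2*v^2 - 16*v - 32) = (v - 1)/(v^2 + 6*v + 8)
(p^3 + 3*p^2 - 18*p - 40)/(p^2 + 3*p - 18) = (p^3 + 3*p^2 - 18*p - 40)/(p^2 + 3*p - 18)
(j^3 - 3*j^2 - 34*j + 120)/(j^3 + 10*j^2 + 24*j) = (j^2 - 9*j + 20)/(j*(j + 4))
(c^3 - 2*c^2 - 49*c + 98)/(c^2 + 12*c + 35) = (c^2 - 9*c + 14)/(c + 5)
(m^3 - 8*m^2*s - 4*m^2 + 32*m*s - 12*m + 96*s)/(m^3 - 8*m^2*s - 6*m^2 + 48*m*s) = (m + 2)/m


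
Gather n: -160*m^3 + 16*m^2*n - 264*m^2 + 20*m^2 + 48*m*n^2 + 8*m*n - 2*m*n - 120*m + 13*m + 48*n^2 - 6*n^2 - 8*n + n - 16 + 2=-160*m^3 - 244*m^2 - 107*m + n^2*(48*m + 42) + n*(16*m^2 + 6*m - 7) - 14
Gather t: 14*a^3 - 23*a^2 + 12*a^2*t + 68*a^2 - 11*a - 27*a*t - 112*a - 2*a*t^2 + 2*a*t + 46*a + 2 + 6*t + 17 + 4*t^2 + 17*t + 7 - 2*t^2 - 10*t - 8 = 14*a^3 + 45*a^2 - 77*a + t^2*(2 - 2*a) + t*(12*a^2 - 25*a + 13) + 18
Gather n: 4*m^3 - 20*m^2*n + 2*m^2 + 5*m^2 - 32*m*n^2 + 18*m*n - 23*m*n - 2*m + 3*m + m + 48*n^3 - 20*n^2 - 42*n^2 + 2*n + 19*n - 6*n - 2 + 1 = 4*m^3 + 7*m^2 + 2*m + 48*n^3 + n^2*(-32*m - 62) + n*(-20*m^2 - 5*m + 15) - 1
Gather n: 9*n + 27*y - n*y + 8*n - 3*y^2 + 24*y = n*(17 - y) - 3*y^2 + 51*y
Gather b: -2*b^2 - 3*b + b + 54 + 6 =-2*b^2 - 2*b + 60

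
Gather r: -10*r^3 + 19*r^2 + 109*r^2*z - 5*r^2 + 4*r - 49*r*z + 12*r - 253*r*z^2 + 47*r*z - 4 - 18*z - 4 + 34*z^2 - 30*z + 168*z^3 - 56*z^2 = -10*r^3 + r^2*(109*z + 14) + r*(-253*z^2 - 2*z + 16) + 168*z^3 - 22*z^2 - 48*z - 8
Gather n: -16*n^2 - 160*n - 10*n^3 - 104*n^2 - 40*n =-10*n^3 - 120*n^2 - 200*n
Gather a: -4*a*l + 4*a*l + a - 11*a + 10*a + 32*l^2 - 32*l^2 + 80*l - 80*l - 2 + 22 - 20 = 0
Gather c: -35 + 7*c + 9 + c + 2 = 8*c - 24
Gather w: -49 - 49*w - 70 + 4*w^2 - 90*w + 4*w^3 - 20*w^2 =4*w^3 - 16*w^2 - 139*w - 119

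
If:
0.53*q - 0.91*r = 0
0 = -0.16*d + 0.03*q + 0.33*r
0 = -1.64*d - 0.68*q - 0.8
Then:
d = -0.38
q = -0.27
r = -0.16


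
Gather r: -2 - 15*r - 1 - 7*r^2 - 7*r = -7*r^2 - 22*r - 3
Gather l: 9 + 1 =10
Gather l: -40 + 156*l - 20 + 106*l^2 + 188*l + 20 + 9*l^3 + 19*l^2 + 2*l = 9*l^3 + 125*l^2 + 346*l - 40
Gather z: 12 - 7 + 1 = 6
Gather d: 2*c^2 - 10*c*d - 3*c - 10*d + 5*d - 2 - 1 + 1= 2*c^2 - 3*c + d*(-10*c - 5) - 2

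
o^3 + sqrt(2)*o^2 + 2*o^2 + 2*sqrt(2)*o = o*(o + 2)*(o + sqrt(2))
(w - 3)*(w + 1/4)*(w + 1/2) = w^3 - 9*w^2/4 - 17*w/8 - 3/8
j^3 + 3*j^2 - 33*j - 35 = (j - 5)*(j + 1)*(j + 7)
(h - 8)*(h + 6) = h^2 - 2*h - 48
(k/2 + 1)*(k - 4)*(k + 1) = k^3/2 - k^2/2 - 5*k - 4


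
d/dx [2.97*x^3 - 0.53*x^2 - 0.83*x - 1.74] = 8.91*x^2 - 1.06*x - 0.83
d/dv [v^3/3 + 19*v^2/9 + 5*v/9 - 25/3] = v^2 + 38*v/9 + 5/9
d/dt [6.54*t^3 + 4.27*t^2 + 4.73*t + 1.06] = 19.62*t^2 + 8.54*t + 4.73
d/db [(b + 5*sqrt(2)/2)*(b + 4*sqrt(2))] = 2*b + 13*sqrt(2)/2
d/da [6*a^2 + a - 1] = 12*a + 1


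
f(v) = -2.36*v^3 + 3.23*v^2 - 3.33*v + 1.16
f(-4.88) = 368.60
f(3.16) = -51.58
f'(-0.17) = -4.63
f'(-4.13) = -150.77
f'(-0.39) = -6.93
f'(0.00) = -3.33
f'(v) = -7.08*v^2 + 6.46*v - 3.33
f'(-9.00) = -634.95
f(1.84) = -8.73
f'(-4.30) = -162.02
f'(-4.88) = -203.46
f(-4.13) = 236.26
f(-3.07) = 110.11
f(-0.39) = 3.09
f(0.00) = 1.16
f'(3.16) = -53.61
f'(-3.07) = -89.89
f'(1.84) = -15.41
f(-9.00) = 2013.20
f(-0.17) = 1.83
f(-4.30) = 262.84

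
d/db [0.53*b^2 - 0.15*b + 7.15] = 1.06*b - 0.15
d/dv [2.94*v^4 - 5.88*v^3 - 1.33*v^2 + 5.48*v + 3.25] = 11.76*v^3 - 17.64*v^2 - 2.66*v + 5.48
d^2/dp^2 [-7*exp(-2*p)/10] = -14*exp(-2*p)/5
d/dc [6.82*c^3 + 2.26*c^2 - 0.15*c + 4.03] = 20.46*c^2 + 4.52*c - 0.15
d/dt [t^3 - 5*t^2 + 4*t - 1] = 3*t^2 - 10*t + 4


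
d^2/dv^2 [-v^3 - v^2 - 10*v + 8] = -6*v - 2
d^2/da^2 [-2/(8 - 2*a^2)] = 2*(3*a^2 + 4)/(a^2 - 4)^3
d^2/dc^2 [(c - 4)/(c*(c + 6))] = 2*(c^3 - 12*c^2 - 72*c - 144)/(c^3*(c^3 + 18*c^2 + 108*c + 216))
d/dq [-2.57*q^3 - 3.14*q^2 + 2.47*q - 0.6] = -7.71*q^2 - 6.28*q + 2.47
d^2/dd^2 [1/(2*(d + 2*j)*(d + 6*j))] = ((d + 2*j)^2 + (d + 2*j)*(d + 6*j) + (d + 6*j)^2)/((d + 2*j)^3*(d + 6*j)^3)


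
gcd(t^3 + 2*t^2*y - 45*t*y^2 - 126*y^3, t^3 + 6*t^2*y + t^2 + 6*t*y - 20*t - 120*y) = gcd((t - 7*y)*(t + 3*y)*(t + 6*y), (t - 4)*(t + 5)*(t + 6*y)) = t + 6*y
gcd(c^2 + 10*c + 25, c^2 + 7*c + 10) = c + 5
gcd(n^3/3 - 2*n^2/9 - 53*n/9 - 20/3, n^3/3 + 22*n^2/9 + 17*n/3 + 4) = n^2 + 13*n/3 + 4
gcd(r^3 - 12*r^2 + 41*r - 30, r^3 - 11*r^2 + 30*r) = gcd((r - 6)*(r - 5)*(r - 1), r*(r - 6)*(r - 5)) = r^2 - 11*r + 30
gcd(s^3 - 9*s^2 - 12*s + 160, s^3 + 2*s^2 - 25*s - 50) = s - 5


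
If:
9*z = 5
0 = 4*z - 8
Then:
No Solution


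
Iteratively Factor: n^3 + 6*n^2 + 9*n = (n)*(n^2 + 6*n + 9) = n*(n + 3)*(n + 3)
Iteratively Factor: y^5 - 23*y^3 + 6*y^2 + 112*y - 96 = (y + 4)*(y^4 - 4*y^3 - 7*y^2 + 34*y - 24) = (y + 3)*(y + 4)*(y^3 - 7*y^2 + 14*y - 8) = (y - 4)*(y + 3)*(y + 4)*(y^2 - 3*y + 2) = (y - 4)*(y - 1)*(y + 3)*(y + 4)*(y - 2)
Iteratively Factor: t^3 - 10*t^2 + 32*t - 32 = (t - 4)*(t^2 - 6*t + 8) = (t - 4)*(t - 2)*(t - 4)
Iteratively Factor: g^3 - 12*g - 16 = (g + 2)*(g^2 - 2*g - 8) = (g - 4)*(g + 2)*(g + 2)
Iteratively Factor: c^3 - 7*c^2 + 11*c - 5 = (c - 5)*(c^2 - 2*c + 1) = (c - 5)*(c - 1)*(c - 1)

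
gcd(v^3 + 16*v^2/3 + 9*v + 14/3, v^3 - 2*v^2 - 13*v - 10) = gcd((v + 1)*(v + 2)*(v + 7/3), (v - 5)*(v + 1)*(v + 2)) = v^2 + 3*v + 2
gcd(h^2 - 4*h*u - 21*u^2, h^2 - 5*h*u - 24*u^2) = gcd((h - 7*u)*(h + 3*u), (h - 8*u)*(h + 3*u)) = h + 3*u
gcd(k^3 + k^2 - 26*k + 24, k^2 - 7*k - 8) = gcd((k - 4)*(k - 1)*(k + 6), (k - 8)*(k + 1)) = 1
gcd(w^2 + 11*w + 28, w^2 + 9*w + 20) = w + 4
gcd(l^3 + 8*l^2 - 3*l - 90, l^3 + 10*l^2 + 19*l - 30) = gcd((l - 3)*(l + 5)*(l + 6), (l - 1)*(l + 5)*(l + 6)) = l^2 + 11*l + 30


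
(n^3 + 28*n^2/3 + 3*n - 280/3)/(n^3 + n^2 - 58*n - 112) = (3*n^2 + 7*n - 40)/(3*(n^2 - 6*n - 16))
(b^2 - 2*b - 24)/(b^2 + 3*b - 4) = (b - 6)/(b - 1)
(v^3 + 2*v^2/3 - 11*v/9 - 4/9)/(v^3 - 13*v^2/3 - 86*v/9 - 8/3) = (v - 1)/(v - 6)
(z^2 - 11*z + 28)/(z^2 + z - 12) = (z^2 - 11*z + 28)/(z^2 + z - 12)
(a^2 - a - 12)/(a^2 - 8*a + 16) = (a + 3)/(a - 4)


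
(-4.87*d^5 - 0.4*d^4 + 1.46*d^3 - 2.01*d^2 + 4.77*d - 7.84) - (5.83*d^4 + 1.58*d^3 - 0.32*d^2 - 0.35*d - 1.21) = -4.87*d^5 - 6.23*d^4 - 0.12*d^3 - 1.69*d^2 + 5.12*d - 6.63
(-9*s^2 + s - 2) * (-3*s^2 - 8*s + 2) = 27*s^4 + 69*s^3 - 20*s^2 + 18*s - 4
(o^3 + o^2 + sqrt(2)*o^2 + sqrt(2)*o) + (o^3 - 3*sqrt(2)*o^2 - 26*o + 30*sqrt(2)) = 2*o^3 - 2*sqrt(2)*o^2 + o^2 - 26*o + sqrt(2)*o + 30*sqrt(2)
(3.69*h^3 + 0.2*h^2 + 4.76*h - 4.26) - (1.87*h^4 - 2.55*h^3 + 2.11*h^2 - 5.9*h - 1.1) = -1.87*h^4 + 6.24*h^3 - 1.91*h^2 + 10.66*h - 3.16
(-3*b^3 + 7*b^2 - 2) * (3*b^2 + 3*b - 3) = -9*b^5 + 12*b^4 + 30*b^3 - 27*b^2 - 6*b + 6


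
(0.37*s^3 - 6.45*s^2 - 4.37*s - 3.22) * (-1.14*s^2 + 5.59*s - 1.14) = -0.4218*s^5 + 9.4213*s^4 - 31.4955*s^3 - 13.4045*s^2 - 13.018*s + 3.6708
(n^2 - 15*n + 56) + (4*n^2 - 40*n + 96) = 5*n^2 - 55*n + 152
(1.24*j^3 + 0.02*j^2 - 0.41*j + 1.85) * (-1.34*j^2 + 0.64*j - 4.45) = -1.6616*j^5 + 0.7668*j^4 - 4.9558*j^3 - 2.8304*j^2 + 3.0085*j - 8.2325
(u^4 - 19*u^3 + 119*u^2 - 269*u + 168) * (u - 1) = u^5 - 20*u^4 + 138*u^3 - 388*u^2 + 437*u - 168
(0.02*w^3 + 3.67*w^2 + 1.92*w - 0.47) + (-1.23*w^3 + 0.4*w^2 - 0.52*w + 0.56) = -1.21*w^3 + 4.07*w^2 + 1.4*w + 0.0900000000000001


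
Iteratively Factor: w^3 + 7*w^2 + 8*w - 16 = (w + 4)*(w^2 + 3*w - 4) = (w - 1)*(w + 4)*(w + 4)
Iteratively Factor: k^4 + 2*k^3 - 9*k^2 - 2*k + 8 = (k + 4)*(k^3 - 2*k^2 - k + 2) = (k + 1)*(k + 4)*(k^2 - 3*k + 2) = (k - 2)*(k + 1)*(k + 4)*(k - 1)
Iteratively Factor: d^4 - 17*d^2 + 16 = (d - 1)*(d^3 + d^2 - 16*d - 16) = (d - 4)*(d - 1)*(d^2 + 5*d + 4) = (d - 4)*(d - 1)*(d + 4)*(d + 1)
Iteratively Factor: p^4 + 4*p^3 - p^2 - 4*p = (p - 1)*(p^3 + 5*p^2 + 4*p) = (p - 1)*(p + 1)*(p^2 + 4*p) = p*(p - 1)*(p + 1)*(p + 4)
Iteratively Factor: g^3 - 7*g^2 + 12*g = (g - 3)*(g^2 - 4*g) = (g - 4)*(g - 3)*(g)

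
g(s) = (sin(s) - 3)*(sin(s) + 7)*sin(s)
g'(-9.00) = 21.67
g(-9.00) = 9.26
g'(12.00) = -20.61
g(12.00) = 12.27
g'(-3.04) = 21.67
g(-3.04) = 2.17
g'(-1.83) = 6.65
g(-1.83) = 23.13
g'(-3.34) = 18.93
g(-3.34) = -3.98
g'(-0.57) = -20.58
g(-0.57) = 12.34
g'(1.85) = 2.90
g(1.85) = -15.60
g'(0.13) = -19.74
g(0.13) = -2.65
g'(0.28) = -17.84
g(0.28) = -5.48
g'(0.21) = -18.78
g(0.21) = -4.19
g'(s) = (sin(s) - 3)*(sin(s) + 7)*cos(s) + (sin(s) - 3)*sin(s)*cos(s) + (sin(s) + 7)*sin(s)*cos(s) = (3*sin(s)^2 + 8*sin(s) - 21)*cos(s)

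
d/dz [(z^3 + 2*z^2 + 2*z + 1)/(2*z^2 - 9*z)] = (2*z^4 - 18*z^3 - 22*z^2 - 4*z + 9)/(z^2*(4*z^2 - 36*z + 81))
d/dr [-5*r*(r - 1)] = 5 - 10*r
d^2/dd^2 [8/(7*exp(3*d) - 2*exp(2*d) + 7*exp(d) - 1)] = 8*((-63*exp(2*d) + 8*exp(d) - 7)*(7*exp(3*d) - 2*exp(2*d) + 7*exp(d) - 1) + 2*(21*exp(2*d) - 4*exp(d) + 7)^2*exp(d))*exp(d)/(7*exp(3*d) - 2*exp(2*d) + 7*exp(d) - 1)^3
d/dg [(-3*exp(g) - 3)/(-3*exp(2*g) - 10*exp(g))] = 3*(-3*exp(2*g) - 6*exp(g) - 10)*exp(-g)/(9*exp(2*g) + 60*exp(g) + 100)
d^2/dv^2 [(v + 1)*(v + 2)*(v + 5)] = 6*v + 16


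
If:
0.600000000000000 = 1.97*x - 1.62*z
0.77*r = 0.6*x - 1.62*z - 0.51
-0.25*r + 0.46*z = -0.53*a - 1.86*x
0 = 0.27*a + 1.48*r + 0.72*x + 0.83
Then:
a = -1.39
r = -0.47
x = 0.33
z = 0.03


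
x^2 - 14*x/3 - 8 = (x - 6)*(x + 4/3)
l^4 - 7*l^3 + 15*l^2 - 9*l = l*(l - 3)^2*(l - 1)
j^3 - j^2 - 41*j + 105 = (j - 5)*(j - 3)*(j + 7)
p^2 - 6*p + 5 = (p - 5)*(p - 1)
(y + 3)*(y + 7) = y^2 + 10*y + 21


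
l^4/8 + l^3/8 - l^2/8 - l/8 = l*(l/4 + 1/4)*(l/2 + 1/2)*(l - 1)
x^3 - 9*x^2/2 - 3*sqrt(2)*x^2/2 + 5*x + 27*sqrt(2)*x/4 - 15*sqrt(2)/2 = (x - 5/2)*(x - 2)*(x - 3*sqrt(2)/2)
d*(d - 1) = d^2 - d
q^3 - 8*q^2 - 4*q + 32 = (q - 8)*(q - 2)*(q + 2)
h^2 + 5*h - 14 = (h - 2)*(h + 7)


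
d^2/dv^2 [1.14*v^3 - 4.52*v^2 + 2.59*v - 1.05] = 6.84*v - 9.04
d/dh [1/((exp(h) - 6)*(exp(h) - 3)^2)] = ((6 - exp(h))*(exp(h) - 3) - 2*(exp(h) - 6)^2)*exp(h)/((exp(h) - 6)^3*(exp(h) - 3)^3)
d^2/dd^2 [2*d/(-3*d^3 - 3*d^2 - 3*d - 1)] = 12*(-3*d*(3*d^2 + 2*d + 1)^2 + (3*d^2 + d*(3*d + 1) + 2*d + 1)*(3*d^3 + 3*d^2 + 3*d + 1))/(3*d^3 + 3*d^2 + 3*d + 1)^3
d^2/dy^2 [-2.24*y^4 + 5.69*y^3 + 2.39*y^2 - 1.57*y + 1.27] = -26.88*y^2 + 34.14*y + 4.78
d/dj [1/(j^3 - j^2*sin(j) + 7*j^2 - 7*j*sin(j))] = (j^2*cos(j) - 3*j^2 + 2*j*sin(j) + 7*j*cos(j) - 14*j + 7*sin(j))/(j^2*(j + 7)^2*(j - sin(j))^2)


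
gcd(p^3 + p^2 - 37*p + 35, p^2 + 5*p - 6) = p - 1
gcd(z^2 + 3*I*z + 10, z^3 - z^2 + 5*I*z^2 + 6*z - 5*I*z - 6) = 1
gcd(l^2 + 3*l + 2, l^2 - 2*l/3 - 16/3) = l + 2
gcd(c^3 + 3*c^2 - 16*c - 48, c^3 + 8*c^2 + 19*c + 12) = c^2 + 7*c + 12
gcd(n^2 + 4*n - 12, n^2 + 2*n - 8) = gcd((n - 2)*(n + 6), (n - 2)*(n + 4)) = n - 2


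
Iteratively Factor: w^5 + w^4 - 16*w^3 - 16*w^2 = (w)*(w^4 + w^3 - 16*w^2 - 16*w) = w^2*(w^3 + w^2 - 16*w - 16) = w^2*(w + 1)*(w^2 - 16) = w^2*(w + 1)*(w + 4)*(w - 4)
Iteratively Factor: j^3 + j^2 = (j)*(j^2 + j) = j*(j + 1)*(j)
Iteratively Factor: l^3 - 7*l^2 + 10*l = (l)*(l^2 - 7*l + 10) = l*(l - 2)*(l - 5)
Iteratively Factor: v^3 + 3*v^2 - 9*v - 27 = (v + 3)*(v^2 - 9) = (v + 3)^2*(v - 3)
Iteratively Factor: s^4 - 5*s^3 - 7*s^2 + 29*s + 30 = (s - 3)*(s^3 - 2*s^2 - 13*s - 10) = (s - 3)*(s + 2)*(s^2 - 4*s - 5) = (s - 5)*(s - 3)*(s + 2)*(s + 1)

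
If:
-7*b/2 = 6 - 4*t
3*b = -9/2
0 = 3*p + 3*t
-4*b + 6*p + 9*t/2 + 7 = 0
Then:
No Solution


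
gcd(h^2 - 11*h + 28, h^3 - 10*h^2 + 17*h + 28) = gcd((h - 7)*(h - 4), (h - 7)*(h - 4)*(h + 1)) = h^2 - 11*h + 28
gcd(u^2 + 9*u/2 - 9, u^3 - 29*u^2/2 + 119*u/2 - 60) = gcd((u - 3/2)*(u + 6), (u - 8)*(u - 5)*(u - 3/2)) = u - 3/2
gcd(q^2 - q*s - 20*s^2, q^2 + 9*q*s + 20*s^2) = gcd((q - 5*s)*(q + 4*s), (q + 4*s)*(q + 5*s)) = q + 4*s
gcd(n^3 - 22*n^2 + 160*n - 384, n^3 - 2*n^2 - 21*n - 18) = n - 6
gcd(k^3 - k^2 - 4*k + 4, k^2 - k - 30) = 1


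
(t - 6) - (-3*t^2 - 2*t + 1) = 3*t^2 + 3*t - 7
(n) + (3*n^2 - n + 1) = 3*n^2 + 1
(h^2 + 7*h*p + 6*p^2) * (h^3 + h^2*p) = h^5 + 8*h^4*p + 13*h^3*p^2 + 6*h^2*p^3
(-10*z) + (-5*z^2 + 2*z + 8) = -5*z^2 - 8*z + 8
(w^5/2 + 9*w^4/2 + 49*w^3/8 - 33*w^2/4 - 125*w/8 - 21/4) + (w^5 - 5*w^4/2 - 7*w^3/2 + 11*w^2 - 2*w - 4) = 3*w^5/2 + 2*w^4 + 21*w^3/8 + 11*w^2/4 - 141*w/8 - 37/4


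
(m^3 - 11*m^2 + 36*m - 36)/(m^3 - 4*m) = (m^2 - 9*m + 18)/(m*(m + 2))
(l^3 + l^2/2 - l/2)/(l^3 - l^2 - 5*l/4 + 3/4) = 2*l/(2*l - 3)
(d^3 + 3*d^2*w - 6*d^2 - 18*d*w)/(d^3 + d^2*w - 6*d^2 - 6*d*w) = (d + 3*w)/(d + w)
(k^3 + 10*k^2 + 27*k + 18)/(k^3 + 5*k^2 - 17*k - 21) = (k^2 + 9*k + 18)/(k^2 + 4*k - 21)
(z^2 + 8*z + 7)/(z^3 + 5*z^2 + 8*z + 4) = (z + 7)/(z^2 + 4*z + 4)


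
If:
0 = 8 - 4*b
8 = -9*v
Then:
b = 2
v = -8/9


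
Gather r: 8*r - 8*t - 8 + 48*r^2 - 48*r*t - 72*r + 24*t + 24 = 48*r^2 + r*(-48*t - 64) + 16*t + 16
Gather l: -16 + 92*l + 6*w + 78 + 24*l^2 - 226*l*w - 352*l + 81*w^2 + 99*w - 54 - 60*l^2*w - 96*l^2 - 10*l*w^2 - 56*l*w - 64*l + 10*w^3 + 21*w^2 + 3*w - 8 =l^2*(-60*w - 72) + l*(-10*w^2 - 282*w - 324) + 10*w^3 + 102*w^2 + 108*w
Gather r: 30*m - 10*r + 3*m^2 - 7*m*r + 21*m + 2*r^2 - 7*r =3*m^2 + 51*m + 2*r^2 + r*(-7*m - 17)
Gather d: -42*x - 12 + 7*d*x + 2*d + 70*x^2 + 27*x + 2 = d*(7*x + 2) + 70*x^2 - 15*x - 10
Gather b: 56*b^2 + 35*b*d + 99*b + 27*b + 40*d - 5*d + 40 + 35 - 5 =56*b^2 + b*(35*d + 126) + 35*d + 70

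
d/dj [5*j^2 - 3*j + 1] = 10*j - 3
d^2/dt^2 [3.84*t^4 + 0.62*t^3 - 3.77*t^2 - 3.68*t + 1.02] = 46.08*t^2 + 3.72*t - 7.54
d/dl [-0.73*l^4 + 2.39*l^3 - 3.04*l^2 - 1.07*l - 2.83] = -2.92*l^3 + 7.17*l^2 - 6.08*l - 1.07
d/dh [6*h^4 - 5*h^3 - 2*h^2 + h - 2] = 24*h^3 - 15*h^2 - 4*h + 1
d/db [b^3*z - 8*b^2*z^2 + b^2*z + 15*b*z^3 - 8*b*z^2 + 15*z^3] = z*(3*b^2 - 16*b*z + 2*b + 15*z^2 - 8*z)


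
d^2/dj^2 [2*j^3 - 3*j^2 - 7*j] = 12*j - 6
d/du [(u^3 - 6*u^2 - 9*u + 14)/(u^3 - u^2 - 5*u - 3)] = (5*u^3 + 3*u^2 - 33*u + 97)/(u^5 - 3*u^4 - 6*u^3 + 10*u^2 + 21*u + 9)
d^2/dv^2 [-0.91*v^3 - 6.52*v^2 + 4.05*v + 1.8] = -5.46*v - 13.04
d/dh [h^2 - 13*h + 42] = 2*h - 13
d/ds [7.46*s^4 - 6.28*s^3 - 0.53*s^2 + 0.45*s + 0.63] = 29.84*s^3 - 18.84*s^2 - 1.06*s + 0.45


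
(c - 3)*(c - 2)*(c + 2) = c^3 - 3*c^2 - 4*c + 12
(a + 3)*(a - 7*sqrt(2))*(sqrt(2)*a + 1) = sqrt(2)*a^3 - 13*a^2 + 3*sqrt(2)*a^2 - 39*a - 7*sqrt(2)*a - 21*sqrt(2)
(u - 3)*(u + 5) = u^2 + 2*u - 15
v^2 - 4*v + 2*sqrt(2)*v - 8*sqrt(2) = (v - 4)*(v + 2*sqrt(2))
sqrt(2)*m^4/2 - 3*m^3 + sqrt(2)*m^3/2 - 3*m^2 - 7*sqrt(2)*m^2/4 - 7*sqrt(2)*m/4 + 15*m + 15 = (m - 5*sqrt(2)/2)*(m - 2*sqrt(2))*(m + 3*sqrt(2)/2)*(sqrt(2)*m/2 + sqrt(2)/2)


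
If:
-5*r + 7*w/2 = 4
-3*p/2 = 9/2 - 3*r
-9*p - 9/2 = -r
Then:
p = -6/17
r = 45/34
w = 361/119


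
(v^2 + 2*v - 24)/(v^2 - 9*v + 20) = (v + 6)/(v - 5)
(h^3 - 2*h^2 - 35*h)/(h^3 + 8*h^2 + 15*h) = (h - 7)/(h + 3)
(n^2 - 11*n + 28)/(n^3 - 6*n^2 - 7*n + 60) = (n - 7)/(n^2 - 2*n - 15)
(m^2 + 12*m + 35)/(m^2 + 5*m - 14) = (m + 5)/(m - 2)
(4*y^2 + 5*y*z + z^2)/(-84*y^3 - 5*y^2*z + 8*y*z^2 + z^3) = (-y - z)/(21*y^2 - 4*y*z - z^2)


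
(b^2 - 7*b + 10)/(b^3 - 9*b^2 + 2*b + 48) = (b^2 - 7*b + 10)/(b^3 - 9*b^2 + 2*b + 48)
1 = 1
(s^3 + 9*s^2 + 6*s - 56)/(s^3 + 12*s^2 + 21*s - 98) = (s + 4)/(s + 7)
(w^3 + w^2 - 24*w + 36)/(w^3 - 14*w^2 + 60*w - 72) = (w^2 + 3*w - 18)/(w^2 - 12*w + 36)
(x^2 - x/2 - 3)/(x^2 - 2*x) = (x + 3/2)/x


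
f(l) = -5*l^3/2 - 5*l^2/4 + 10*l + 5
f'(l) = -15*l^2/2 - 5*l/2 + 10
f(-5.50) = 328.12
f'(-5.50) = -203.12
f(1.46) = 9.16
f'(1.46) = -9.64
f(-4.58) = 173.16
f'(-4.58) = -135.87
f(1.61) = 7.43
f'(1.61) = -13.47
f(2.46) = -15.18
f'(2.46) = -41.54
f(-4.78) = 201.68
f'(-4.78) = -149.41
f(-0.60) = -0.91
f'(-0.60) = 8.80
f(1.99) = 0.25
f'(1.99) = -24.68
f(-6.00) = 440.00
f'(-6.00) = -245.00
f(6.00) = -520.00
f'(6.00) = -275.00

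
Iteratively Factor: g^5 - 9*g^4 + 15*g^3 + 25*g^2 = (g)*(g^4 - 9*g^3 + 15*g^2 + 25*g) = g*(g + 1)*(g^3 - 10*g^2 + 25*g) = g^2*(g + 1)*(g^2 - 10*g + 25) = g^2*(g - 5)*(g + 1)*(g - 5)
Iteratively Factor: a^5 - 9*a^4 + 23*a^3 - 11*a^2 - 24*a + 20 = (a - 5)*(a^4 - 4*a^3 + 3*a^2 + 4*a - 4) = (a - 5)*(a - 2)*(a^3 - 2*a^2 - a + 2) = (a - 5)*(a - 2)*(a + 1)*(a^2 - 3*a + 2) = (a - 5)*(a - 2)^2*(a + 1)*(a - 1)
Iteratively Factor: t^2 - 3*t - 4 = (t + 1)*(t - 4)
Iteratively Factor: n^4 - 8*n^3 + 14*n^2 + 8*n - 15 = (n - 3)*(n^3 - 5*n^2 - n + 5) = (n - 3)*(n + 1)*(n^2 - 6*n + 5) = (n - 3)*(n - 1)*(n + 1)*(n - 5)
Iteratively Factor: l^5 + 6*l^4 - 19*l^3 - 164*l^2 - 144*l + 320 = (l + 4)*(l^4 + 2*l^3 - 27*l^2 - 56*l + 80) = (l - 5)*(l + 4)*(l^3 + 7*l^2 + 8*l - 16) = (l - 5)*(l + 4)^2*(l^2 + 3*l - 4) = (l - 5)*(l - 1)*(l + 4)^2*(l + 4)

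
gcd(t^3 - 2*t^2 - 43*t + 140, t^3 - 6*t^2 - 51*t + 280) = t^2 + 2*t - 35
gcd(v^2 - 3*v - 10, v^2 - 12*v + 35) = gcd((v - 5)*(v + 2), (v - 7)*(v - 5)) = v - 5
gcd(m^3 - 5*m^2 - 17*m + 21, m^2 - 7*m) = m - 7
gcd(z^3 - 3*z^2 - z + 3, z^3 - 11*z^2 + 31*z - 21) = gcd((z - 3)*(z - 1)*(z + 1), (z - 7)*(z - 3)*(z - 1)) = z^2 - 4*z + 3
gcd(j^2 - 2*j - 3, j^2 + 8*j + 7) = j + 1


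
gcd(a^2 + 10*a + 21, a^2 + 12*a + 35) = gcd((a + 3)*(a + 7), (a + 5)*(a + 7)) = a + 7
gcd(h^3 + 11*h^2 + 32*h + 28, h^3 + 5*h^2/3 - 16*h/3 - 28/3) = h^2 + 4*h + 4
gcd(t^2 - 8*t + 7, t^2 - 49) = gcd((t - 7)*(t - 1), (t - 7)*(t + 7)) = t - 7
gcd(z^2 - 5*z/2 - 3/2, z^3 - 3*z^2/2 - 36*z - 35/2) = z + 1/2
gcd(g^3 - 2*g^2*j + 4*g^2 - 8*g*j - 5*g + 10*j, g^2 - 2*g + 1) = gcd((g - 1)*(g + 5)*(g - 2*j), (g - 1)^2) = g - 1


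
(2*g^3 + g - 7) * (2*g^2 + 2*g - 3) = 4*g^5 + 4*g^4 - 4*g^3 - 12*g^2 - 17*g + 21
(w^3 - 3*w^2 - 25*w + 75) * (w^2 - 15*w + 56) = w^5 - 18*w^4 + 76*w^3 + 282*w^2 - 2525*w + 4200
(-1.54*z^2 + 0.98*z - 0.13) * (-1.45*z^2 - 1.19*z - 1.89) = 2.233*z^4 + 0.4116*z^3 + 1.9329*z^2 - 1.6975*z + 0.2457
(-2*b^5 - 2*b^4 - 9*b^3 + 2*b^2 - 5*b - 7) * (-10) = 20*b^5 + 20*b^4 + 90*b^3 - 20*b^2 + 50*b + 70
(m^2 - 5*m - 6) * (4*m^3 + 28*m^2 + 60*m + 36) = 4*m^5 + 8*m^4 - 104*m^3 - 432*m^2 - 540*m - 216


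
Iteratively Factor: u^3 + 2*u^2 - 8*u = (u)*(u^2 + 2*u - 8) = u*(u - 2)*(u + 4)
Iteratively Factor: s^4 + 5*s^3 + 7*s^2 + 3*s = (s + 3)*(s^3 + 2*s^2 + s) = (s + 1)*(s + 3)*(s^2 + s) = (s + 1)^2*(s + 3)*(s)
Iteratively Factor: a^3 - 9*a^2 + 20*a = (a - 5)*(a^2 - 4*a) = a*(a - 5)*(a - 4)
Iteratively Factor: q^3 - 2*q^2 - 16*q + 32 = (q - 4)*(q^2 + 2*q - 8) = (q - 4)*(q + 4)*(q - 2)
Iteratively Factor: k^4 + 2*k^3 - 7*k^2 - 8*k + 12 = (k + 2)*(k^3 - 7*k + 6) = (k - 1)*(k + 2)*(k^2 + k - 6) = (k - 1)*(k + 2)*(k + 3)*(k - 2)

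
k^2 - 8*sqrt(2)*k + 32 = (k - 4*sqrt(2))^2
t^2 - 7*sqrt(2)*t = t*(t - 7*sqrt(2))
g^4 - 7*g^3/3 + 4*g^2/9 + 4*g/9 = g*(g - 2)*(g - 2/3)*(g + 1/3)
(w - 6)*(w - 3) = w^2 - 9*w + 18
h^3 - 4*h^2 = h^2*(h - 4)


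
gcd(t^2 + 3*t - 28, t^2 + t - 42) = t + 7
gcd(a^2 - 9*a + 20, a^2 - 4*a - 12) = 1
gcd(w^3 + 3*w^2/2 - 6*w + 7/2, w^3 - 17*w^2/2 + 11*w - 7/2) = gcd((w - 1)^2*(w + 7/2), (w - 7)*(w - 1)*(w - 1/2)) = w - 1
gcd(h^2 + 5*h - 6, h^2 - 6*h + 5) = h - 1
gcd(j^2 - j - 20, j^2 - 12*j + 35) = j - 5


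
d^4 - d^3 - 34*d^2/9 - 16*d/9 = d*(d - 8/3)*(d + 2/3)*(d + 1)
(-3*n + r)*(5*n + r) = -15*n^2 + 2*n*r + r^2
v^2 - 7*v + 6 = (v - 6)*(v - 1)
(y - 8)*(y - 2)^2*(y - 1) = y^4 - 13*y^3 + 48*y^2 - 68*y + 32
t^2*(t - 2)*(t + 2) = t^4 - 4*t^2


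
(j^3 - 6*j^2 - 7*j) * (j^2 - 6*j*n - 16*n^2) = j^5 - 6*j^4*n - 6*j^4 - 16*j^3*n^2 + 36*j^3*n - 7*j^3 + 96*j^2*n^2 + 42*j^2*n + 112*j*n^2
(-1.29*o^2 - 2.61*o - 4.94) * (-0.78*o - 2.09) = 1.0062*o^3 + 4.7319*o^2 + 9.3081*o + 10.3246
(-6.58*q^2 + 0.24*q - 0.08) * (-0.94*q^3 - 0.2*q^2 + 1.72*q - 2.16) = 6.1852*q^5 + 1.0904*q^4 - 11.2904*q^3 + 14.6416*q^2 - 0.656*q + 0.1728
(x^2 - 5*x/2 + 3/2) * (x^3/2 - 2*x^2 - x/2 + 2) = x^5/2 - 13*x^4/4 + 21*x^3/4 + x^2/4 - 23*x/4 + 3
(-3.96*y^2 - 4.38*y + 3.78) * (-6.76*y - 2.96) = 26.7696*y^3 + 41.3304*y^2 - 12.588*y - 11.1888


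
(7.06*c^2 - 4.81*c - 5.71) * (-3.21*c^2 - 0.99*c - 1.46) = -22.6626*c^4 + 8.4507*c^3 + 12.7834*c^2 + 12.6755*c + 8.3366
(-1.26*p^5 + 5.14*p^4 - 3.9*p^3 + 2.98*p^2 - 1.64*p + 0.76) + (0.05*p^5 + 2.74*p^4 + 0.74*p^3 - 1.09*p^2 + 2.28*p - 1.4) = -1.21*p^5 + 7.88*p^4 - 3.16*p^3 + 1.89*p^2 + 0.64*p - 0.64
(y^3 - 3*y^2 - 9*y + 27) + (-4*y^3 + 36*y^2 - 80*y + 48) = -3*y^3 + 33*y^2 - 89*y + 75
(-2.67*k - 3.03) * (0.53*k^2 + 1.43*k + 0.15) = -1.4151*k^3 - 5.424*k^2 - 4.7334*k - 0.4545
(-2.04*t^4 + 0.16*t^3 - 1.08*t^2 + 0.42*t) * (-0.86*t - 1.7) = 1.7544*t^5 + 3.3304*t^4 + 0.6568*t^3 + 1.4748*t^2 - 0.714*t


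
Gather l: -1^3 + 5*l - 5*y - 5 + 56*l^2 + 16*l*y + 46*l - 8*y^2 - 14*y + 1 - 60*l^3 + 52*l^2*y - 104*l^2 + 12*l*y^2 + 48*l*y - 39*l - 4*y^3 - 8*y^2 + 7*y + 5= -60*l^3 + l^2*(52*y - 48) + l*(12*y^2 + 64*y + 12) - 4*y^3 - 16*y^2 - 12*y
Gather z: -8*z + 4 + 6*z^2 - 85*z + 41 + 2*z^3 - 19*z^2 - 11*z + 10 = 2*z^3 - 13*z^2 - 104*z + 55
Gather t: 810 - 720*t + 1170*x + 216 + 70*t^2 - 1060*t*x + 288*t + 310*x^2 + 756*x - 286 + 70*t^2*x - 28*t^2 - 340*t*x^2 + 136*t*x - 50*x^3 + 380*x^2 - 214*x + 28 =t^2*(70*x + 42) + t*(-340*x^2 - 924*x - 432) - 50*x^3 + 690*x^2 + 1712*x + 768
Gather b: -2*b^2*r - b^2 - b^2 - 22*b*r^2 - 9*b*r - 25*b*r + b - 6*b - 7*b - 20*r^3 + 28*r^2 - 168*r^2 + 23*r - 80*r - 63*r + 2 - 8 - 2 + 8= b^2*(-2*r - 2) + b*(-22*r^2 - 34*r - 12) - 20*r^3 - 140*r^2 - 120*r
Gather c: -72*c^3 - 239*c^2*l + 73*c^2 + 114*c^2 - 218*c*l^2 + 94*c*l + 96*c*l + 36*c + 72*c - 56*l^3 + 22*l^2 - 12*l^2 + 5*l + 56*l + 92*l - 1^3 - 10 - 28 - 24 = -72*c^3 + c^2*(187 - 239*l) + c*(-218*l^2 + 190*l + 108) - 56*l^3 + 10*l^2 + 153*l - 63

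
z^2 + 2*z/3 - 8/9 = (z - 2/3)*(z + 4/3)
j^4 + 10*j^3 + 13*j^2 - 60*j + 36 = (j - 1)^2*(j + 6)^2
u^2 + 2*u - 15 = (u - 3)*(u + 5)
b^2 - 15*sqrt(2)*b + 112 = (b - 8*sqrt(2))*(b - 7*sqrt(2))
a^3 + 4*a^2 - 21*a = a*(a - 3)*(a + 7)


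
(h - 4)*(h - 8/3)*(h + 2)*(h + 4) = h^4 - 2*h^3/3 - 64*h^2/3 + 32*h/3 + 256/3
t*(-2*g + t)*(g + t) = -2*g^2*t - g*t^2 + t^3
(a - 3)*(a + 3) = a^2 - 9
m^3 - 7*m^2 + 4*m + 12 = (m - 6)*(m - 2)*(m + 1)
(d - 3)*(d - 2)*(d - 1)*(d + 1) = d^4 - 5*d^3 + 5*d^2 + 5*d - 6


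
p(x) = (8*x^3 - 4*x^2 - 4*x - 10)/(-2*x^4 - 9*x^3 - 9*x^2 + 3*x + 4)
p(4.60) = -0.34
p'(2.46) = -0.10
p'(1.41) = -0.82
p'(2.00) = -0.22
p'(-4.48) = 3.19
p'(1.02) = -3.49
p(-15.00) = 0.38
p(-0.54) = -10.24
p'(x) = (24*x^2 - 8*x - 4)/(-2*x^4 - 9*x^3 - 9*x^2 + 3*x + 4) + (8*x^3 - 4*x^2 - 4*x - 10)*(8*x^3 + 27*x^2 + 18*x - 3)/(-2*x^4 - 9*x^3 - 9*x^2 + 3*x + 4)^2 = 2*(8*x^6 - 8*x^5 - 66*x^4 - 52*x^3 - 111*x^2 - 106*x + 7)/(4*x^8 + 36*x^7 + 117*x^6 + 150*x^5 + 11*x^4 - 126*x^3 - 63*x^2 + 24*x + 16)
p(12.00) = -0.23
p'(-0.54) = 69.65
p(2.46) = -0.30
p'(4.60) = 0.01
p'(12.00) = 0.01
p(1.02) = 0.70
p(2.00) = -0.23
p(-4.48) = 4.25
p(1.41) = 0.03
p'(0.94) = -5.53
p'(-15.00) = 0.04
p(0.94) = 1.05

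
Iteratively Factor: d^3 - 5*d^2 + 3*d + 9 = (d - 3)*(d^2 - 2*d - 3) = (d - 3)*(d + 1)*(d - 3)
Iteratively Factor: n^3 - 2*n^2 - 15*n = (n - 5)*(n^2 + 3*n) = (n - 5)*(n + 3)*(n)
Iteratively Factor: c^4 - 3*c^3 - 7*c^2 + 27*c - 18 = (c + 3)*(c^3 - 6*c^2 + 11*c - 6) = (c - 2)*(c + 3)*(c^2 - 4*c + 3) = (c - 3)*(c - 2)*(c + 3)*(c - 1)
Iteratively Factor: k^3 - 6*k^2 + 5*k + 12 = (k - 4)*(k^2 - 2*k - 3) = (k - 4)*(k + 1)*(k - 3)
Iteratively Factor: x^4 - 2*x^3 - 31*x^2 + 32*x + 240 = (x - 5)*(x^3 + 3*x^2 - 16*x - 48) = (x - 5)*(x + 4)*(x^2 - x - 12) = (x - 5)*(x + 3)*(x + 4)*(x - 4)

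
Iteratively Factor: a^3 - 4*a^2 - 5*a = (a)*(a^2 - 4*a - 5) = a*(a + 1)*(a - 5)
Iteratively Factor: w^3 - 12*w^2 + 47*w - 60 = (w - 3)*(w^2 - 9*w + 20) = (w - 5)*(w - 3)*(w - 4)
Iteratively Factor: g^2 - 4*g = (g)*(g - 4)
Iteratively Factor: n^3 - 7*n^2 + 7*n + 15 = (n - 5)*(n^2 - 2*n - 3) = (n - 5)*(n + 1)*(n - 3)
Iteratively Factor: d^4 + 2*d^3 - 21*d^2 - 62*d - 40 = (d - 5)*(d^3 + 7*d^2 + 14*d + 8) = (d - 5)*(d + 4)*(d^2 + 3*d + 2) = (d - 5)*(d + 1)*(d + 4)*(d + 2)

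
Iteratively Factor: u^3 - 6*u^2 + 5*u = (u)*(u^2 - 6*u + 5) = u*(u - 5)*(u - 1)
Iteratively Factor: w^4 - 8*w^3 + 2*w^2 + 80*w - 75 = (w - 1)*(w^3 - 7*w^2 - 5*w + 75) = (w - 5)*(w - 1)*(w^2 - 2*w - 15) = (w - 5)*(w - 1)*(w + 3)*(w - 5)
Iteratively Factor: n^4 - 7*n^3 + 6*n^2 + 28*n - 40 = (n - 5)*(n^3 - 2*n^2 - 4*n + 8) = (n - 5)*(n - 2)*(n^2 - 4) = (n - 5)*(n - 2)^2*(n + 2)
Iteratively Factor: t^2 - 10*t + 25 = (t - 5)*(t - 5)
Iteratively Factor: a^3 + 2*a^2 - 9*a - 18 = (a + 3)*(a^2 - a - 6) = (a + 2)*(a + 3)*(a - 3)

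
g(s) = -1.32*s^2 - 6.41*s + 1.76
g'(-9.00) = 17.35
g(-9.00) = -47.47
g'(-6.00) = 9.43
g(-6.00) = -7.30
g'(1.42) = -10.16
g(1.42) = -10.00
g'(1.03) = -9.13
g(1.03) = -6.24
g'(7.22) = -25.47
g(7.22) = -113.33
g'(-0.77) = -4.38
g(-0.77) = 5.91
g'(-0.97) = -3.85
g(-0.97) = 6.74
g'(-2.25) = -0.47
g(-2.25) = 9.50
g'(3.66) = -16.07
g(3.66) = -39.38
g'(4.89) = -19.32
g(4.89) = -61.15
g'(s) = -2.64*s - 6.41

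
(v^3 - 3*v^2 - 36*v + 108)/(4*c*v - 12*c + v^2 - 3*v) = (v^2 - 36)/(4*c + v)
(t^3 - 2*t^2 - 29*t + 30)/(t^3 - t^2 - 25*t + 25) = (t - 6)/(t - 5)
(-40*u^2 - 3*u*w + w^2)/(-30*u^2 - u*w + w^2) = (8*u - w)/(6*u - w)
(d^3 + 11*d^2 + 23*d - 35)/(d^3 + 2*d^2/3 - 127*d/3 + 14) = 3*(d^2 + 4*d - 5)/(3*d^2 - 19*d + 6)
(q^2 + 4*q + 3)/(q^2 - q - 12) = (q + 1)/(q - 4)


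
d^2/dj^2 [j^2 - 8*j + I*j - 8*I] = 2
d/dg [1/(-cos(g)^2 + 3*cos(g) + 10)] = (3 - 2*cos(g))*sin(g)/(sin(g)^2 + 3*cos(g) + 9)^2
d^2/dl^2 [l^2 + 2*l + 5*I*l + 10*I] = 2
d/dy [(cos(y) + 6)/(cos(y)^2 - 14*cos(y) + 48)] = (cos(y)^2 + 12*cos(y) - 132)*sin(y)/(cos(y)^2 - 14*cos(y) + 48)^2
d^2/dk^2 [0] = 0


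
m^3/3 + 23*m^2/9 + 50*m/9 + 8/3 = (m/3 + 1)*(m + 2/3)*(m + 4)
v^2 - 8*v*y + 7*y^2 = (v - 7*y)*(v - y)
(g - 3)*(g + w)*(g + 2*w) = g^3 + 3*g^2*w - 3*g^2 + 2*g*w^2 - 9*g*w - 6*w^2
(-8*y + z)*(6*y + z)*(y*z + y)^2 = -48*y^4*z^2 - 96*y^4*z - 48*y^4 - 2*y^3*z^3 - 4*y^3*z^2 - 2*y^3*z + y^2*z^4 + 2*y^2*z^3 + y^2*z^2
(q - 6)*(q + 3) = q^2 - 3*q - 18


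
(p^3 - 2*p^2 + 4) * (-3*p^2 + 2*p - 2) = -3*p^5 + 8*p^4 - 6*p^3 - 8*p^2 + 8*p - 8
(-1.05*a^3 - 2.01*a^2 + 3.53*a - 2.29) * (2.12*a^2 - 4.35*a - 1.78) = -2.226*a^5 + 0.3063*a^4 + 18.0961*a^3 - 16.6325*a^2 + 3.6781*a + 4.0762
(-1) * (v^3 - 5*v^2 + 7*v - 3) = -v^3 + 5*v^2 - 7*v + 3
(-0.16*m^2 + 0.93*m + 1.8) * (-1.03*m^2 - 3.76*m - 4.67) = 0.1648*m^4 - 0.3563*m^3 - 4.6036*m^2 - 11.1111*m - 8.406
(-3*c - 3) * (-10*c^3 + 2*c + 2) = 30*c^4 + 30*c^3 - 6*c^2 - 12*c - 6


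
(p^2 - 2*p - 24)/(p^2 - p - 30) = (p + 4)/(p + 5)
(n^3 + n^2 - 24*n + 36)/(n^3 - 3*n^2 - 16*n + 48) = (n^2 + 4*n - 12)/(n^2 - 16)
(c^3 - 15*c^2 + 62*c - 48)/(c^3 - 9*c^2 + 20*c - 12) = (c - 8)/(c - 2)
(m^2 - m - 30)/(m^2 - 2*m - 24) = (m + 5)/(m + 4)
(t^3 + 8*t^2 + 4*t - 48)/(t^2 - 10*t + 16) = (t^2 + 10*t + 24)/(t - 8)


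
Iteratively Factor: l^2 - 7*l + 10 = (l - 5)*(l - 2)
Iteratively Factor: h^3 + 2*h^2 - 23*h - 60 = (h - 5)*(h^2 + 7*h + 12) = (h - 5)*(h + 3)*(h + 4)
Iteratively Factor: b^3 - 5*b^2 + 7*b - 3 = (b - 1)*(b^2 - 4*b + 3) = (b - 3)*(b - 1)*(b - 1)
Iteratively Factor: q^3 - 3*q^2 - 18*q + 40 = (q - 2)*(q^2 - q - 20) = (q - 5)*(q - 2)*(q + 4)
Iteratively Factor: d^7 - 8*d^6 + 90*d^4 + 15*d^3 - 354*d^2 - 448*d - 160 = (d + 2)*(d^6 - 10*d^5 + 20*d^4 + 50*d^3 - 85*d^2 - 184*d - 80) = (d - 4)*(d + 2)*(d^5 - 6*d^4 - 4*d^3 + 34*d^2 + 51*d + 20) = (d - 4)^2*(d + 2)*(d^4 - 2*d^3 - 12*d^2 - 14*d - 5) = (d - 5)*(d - 4)^2*(d + 2)*(d^3 + 3*d^2 + 3*d + 1) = (d - 5)*(d - 4)^2*(d + 1)*(d + 2)*(d^2 + 2*d + 1) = (d - 5)*(d - 4)^2*(d + 1)^2*(d + 2)*(d + 1)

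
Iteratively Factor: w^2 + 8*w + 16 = (w + 4)*(w + 4)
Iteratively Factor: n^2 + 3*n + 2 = (n + 1)*(n + 2)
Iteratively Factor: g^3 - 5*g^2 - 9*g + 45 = (g + 3)*(g^2 - 8*g + 15) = (g - 5)*(g + 3)*(g - 3)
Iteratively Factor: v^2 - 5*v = (v - 5)*(v)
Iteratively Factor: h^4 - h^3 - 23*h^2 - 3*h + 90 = (h + 3)*(h^3 - 4*h^2 - 11*h + 30) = (h + 3)^2*(h^2 - 7*h + 10) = (h - 5)*(h + 3)^2*(h - 2)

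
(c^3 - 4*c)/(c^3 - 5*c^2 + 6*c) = (c + 2)/(c - 3)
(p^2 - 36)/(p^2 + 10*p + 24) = (p - 6)/(p + 4)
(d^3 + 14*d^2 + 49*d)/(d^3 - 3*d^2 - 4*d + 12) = d*(d^2 + 14*d + 49)/(d^3 - 3*d^2 - 4*d + 12)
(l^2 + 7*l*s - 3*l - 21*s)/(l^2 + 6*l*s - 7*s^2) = (3 - l)/(-l + s)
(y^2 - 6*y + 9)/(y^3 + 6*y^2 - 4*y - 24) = (y^2 - 6*y + 9)/(y^3 + 6*y^2 - 4*y - 24)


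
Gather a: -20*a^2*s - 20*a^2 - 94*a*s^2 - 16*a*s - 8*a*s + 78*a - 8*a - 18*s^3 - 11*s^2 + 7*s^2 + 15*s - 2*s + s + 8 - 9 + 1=a^2*(-20*s - 20) + a*(-94*s^2 - 24*s + 70) - 18*s^3 - 4*s^2 + 14*s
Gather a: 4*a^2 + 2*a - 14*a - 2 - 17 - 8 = 4*a^2 - 12*a - 27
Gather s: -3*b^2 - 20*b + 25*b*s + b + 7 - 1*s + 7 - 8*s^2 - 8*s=-3*b^2 - 19*b - 8*s^2 + s*(25*b - 9) + 14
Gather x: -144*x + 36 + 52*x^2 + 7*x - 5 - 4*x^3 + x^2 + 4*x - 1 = -4*x^3 + 53*x^2 - 133*x + 30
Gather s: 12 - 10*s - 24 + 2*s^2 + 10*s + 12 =2*s^2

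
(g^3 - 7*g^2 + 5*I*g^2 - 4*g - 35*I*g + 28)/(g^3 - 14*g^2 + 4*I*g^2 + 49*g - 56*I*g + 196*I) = (g + I)/(g - 7)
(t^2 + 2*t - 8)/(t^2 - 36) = (t^2 + 2*t - 8)/(t^2 - 36)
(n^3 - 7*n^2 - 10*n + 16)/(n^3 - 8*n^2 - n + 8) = (n + 2)/(n + 1)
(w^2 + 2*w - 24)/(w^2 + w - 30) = (w - 4)/(w - 5)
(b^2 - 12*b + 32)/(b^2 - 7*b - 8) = (b - 4)/(b + 1)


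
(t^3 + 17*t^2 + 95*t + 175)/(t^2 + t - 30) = (t^3 + 17*t^2 + 95*t + 175)/(t^2 + t - 30)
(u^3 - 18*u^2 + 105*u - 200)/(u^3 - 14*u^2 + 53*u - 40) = (u - 5)/(u - 1)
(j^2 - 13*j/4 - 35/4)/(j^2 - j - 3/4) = (-4*j^2 + 13*j + 35)/(-4*j^2 + 4*j + 3)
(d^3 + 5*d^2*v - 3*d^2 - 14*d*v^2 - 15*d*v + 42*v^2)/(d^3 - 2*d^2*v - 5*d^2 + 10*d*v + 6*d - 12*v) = (d + 7*v)/(d - 2)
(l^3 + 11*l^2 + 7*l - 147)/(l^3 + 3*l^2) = (l^3 + 11*l^2 + 7*l - 147)/(l^2*(l + 3))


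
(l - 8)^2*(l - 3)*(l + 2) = l^4 - 17*l^3 + 74*l^2 + 32*l - 384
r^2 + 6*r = r*(r + 6)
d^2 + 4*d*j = d*(d + 4*j)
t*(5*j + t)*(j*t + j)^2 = 5*j^3*t^3 + 10*j^3*t^2 + 5*j^3*t + j^2*t^4 + 2*j^2*t^3 + j^2*t^2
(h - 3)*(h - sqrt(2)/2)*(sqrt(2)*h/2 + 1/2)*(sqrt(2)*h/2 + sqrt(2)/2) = h^4/2 - h^3 - 7*h^2/4 + h/2 + 3/4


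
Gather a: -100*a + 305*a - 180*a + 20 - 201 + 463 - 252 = 25*a + 30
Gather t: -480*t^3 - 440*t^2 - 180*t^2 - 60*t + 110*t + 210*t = -480*t^3 - 620*t^2 + 260*t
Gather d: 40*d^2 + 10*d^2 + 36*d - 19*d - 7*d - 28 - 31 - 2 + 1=50*d^2 + 10*d - 60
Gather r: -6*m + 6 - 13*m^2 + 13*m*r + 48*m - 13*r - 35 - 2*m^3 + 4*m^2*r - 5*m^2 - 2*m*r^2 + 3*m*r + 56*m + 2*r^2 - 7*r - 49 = -2*m^3 - 18*m^2 + 98*m + r^2*(2 - 2*m) + r*(4*m^2 + 16*m - 20) - 78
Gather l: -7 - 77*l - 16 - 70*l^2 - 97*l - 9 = -70*l^2 - 174*l - 32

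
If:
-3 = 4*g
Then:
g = -3/4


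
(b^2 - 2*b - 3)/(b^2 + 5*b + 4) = (b - 3)/(b + 4)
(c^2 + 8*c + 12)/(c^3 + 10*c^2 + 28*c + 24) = 1/(c + 2)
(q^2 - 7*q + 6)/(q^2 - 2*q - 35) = (-q^2 + 7*q - 6)/(-q^2 + 2*q + 35)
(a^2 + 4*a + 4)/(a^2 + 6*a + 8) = (a + 2)/(a + 4)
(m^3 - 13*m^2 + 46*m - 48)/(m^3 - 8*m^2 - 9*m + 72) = (m - 2)/(m + 3)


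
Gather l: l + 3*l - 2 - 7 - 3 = 4*l - 12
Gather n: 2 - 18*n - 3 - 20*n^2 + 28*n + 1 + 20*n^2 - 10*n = 0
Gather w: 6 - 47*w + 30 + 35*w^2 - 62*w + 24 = 35*w^2 - 109*w + 60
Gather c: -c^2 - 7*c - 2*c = -c^2 - 9*c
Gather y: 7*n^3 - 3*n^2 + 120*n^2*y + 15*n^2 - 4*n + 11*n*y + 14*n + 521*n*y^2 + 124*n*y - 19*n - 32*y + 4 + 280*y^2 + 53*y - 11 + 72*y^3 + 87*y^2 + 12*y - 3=7*n^3 + 12*n^2 - 9*n + 72*y^3 + y^2*(521*n + 367) + y*(120*n^2 + 135*n + 33) - 10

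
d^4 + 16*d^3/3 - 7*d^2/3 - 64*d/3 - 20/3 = (d - 2)*(d + 1/3)*(d + 2)*(d + 5)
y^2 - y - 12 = (y - 4)*(y + 3)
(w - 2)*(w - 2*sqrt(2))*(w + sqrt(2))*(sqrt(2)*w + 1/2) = sqrt(2)*w^4 - 2*sqrt(2)*w^3 - 3*w^3/2 - 9*sqrt(2)*w^2/2 + 3*w^2 - 2*w + 9*sqrt(2)*w + 4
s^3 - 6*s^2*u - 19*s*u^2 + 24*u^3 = (s - 8*u)*(s - u)*(s + 3*u)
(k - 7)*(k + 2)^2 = k^3 - 3*k^2 - 24*k - 28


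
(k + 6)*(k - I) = k^2 + 6*k - I*k - 6*I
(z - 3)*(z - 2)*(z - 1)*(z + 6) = z^4 - 25*z^2 + 60*z - 36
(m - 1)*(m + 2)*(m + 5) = m^3 + 6*m^2 + 3*m - 10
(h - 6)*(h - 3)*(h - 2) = h^3 - 11*h^2 + 36*h - 36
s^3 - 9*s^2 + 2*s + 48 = (s - 8)*(s - 3)*(s + 2)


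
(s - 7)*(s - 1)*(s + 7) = s^3 - s^2 - 49*s + 49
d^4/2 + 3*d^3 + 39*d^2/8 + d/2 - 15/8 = (d/2 + 1/2)*(d - 1/2)*(d + 5/2)*(d + 3)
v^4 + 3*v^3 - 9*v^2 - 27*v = v*(v - 3)*(v + 3)^2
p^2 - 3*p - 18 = (p - 6)*(p + 3)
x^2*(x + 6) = x^3 + 6*x^2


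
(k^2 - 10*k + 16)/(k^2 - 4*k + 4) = (k - 8)/(k - 2)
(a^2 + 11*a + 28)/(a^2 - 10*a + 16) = (a^2 + 11*a + 28)/(a^2 - 10*a + 16)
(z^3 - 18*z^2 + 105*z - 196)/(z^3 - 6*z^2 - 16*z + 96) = (z^2 - 14*z + 49)/(z^2 - 2*z - 24)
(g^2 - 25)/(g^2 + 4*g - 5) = (g - 5)/(g - 1)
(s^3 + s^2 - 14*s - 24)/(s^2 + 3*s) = s - 2 - 8/s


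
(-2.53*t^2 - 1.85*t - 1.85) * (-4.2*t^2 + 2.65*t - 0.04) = 10.626*t^4 + 1.0655*t^3 + 2.9687*t^2 - 4.8285*t + 0.074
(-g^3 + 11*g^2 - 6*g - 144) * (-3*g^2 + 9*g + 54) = 3*g^5 - 42*g^4 + 63*g^3 + 972*g^2 - 1620*g - 7776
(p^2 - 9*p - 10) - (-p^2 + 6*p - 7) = 2*p^2 - 15*p - 3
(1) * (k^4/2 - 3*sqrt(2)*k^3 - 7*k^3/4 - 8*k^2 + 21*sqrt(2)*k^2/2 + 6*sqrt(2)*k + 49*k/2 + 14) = k^4/2 - 3*sqrt(2)*k^3 - 7*k^3/4 - 8*k^2 + 21*sqrt(2)*k^2/2 + 6*sqrt(2)*k + 49*k/2 + 14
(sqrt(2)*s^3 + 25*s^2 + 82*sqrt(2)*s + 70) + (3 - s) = sqrt(2)*s^3 + 25*s^2 - s + 82*sqrt(2)*s + 73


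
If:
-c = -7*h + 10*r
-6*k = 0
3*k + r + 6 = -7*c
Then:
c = -r/7 - 6/7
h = 69*r/49 - 6/49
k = 0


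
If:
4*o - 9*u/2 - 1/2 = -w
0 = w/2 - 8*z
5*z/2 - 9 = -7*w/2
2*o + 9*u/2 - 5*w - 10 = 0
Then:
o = 529/156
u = 1211/351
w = 32/13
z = 2/13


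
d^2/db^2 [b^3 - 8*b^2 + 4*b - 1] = 6*b - 16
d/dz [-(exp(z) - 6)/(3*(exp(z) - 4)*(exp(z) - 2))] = (exp(2*z) - 12*exp(z) + 28)*exp(z)/(3*(exp(4*z) - 12*exp(3*z) + 52*exp(2*z) - 96*exp(z) + 64))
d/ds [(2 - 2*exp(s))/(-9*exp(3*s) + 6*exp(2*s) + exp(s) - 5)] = 2*(-(1 - exp(s))*(-27*exp(2*s) + 12*exp(s) + 1) + 9*exp(3*s) - 6*exp(2*s) - exp(s) + 5)*exp(s)/(9*exp(3*s) - 6*exp(2*s) - exp(s) + 5)^2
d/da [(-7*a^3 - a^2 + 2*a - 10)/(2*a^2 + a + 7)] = 2*(-7*a^4 - 7*a^3 - 76*a^2 + 13*a + 12)/(4*a^4 + 4*a^3 + 29*a^2 + 14*a + 49)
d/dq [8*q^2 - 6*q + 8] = 16*q - 6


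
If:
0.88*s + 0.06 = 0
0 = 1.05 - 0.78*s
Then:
No Solution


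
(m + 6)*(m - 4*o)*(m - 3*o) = m^3 - 7*m^2*o + 6*m^2 + 12*m*o^2 - 42*m*o + 72*o^2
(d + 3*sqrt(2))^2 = d^2 + 6*sqrt(2)*d + 18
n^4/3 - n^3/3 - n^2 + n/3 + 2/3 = (n/3 + 1/3)*(n - 2)*(n - 1)*(n + 1)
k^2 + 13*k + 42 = (k + 6)*(k + 7)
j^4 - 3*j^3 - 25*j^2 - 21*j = j*(j - 7)*(j + 1)*(j + 3)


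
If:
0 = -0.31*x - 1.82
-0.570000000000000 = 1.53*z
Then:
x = -5.87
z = -0.37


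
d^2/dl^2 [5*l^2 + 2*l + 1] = 10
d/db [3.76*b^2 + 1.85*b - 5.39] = 7.52*b + 1.85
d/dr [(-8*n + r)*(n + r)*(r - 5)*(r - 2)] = -16*n^2*r + 56*n^2 - 21*n*r^2 + 98*n*r - 70*n + 4*r^3 - 21*r^2 + 20*r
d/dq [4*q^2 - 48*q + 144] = 8*q - 48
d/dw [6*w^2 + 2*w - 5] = 12*w + 2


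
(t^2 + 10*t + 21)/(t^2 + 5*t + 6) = (t + 7)/(t + 2)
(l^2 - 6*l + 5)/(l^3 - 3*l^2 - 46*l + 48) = (l - 5)/(l^2 - 2*l - 48)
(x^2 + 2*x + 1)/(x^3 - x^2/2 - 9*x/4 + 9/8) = 8*(x^2 + 2*x + 1)/(8*x^3 - 4*x^2 - 18*x + 9)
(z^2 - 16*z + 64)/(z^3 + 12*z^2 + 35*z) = (z^2 - 16*z + 64)/(z*(z^2 + 12*z + 35))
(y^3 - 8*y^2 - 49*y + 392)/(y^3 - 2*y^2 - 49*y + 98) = (y - 8)/(y - 2)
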